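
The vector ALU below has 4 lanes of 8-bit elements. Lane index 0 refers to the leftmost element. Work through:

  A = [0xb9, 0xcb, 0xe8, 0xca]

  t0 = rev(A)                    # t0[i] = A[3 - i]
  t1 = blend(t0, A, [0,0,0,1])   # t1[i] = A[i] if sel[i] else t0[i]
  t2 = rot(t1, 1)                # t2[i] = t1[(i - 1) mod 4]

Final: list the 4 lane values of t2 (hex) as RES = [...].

RES = [0xca, 0xca, 0xe8, 0xcb]

→ t0 |ca|e8|cb|b9|
→ t1 |ca|e8|cb|ca|
→ t2 |ca|ca|e8|cb|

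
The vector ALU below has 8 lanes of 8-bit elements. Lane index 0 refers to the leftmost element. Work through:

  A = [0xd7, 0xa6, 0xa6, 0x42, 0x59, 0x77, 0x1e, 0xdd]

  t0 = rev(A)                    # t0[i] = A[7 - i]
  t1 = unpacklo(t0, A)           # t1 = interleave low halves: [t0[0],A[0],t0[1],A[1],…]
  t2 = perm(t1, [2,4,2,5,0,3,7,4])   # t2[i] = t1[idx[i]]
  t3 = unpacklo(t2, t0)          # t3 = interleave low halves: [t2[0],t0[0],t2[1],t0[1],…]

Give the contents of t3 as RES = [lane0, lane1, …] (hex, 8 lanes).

→ t0 |dd|1e|77|59|42|a6|a6|d7|
→ t1 |dd|d7|1e|a6|77|a6|59|42|
→ t2 |1e|77|1e|a6|dd|a6|42|77|
→ t3 |1e|dd|77|1e|1e|77|a6|59|

RES = [0x1e, 0xdd, 0x77, 0x1e, 0x1e, 0x77, 0xa6, 0x59]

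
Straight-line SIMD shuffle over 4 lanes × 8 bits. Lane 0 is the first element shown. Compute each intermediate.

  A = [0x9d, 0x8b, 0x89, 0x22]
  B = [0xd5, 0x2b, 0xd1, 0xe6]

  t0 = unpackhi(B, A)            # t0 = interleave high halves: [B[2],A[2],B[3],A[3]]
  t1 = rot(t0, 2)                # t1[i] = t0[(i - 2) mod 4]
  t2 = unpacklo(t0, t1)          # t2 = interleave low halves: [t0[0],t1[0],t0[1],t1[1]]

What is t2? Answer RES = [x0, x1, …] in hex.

RES = [ 0xd1  0xe6  0x89  0x22 ]

  t0: d1 89 e6 22
  t1: e6 22 d1 89
  t2: d1 e6 89 22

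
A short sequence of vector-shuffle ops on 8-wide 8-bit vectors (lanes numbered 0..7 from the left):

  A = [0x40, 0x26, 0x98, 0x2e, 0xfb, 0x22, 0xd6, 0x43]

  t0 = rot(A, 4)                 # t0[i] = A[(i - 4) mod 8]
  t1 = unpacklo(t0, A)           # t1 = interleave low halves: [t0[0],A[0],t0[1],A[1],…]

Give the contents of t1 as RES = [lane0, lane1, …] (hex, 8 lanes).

  t0: fb 22 d6 43 40 26 98 2e
  t1: fb 40 22 26 d6 98 43 2e

RES = [0xfb, 0x40, 0x22, 0x26, 0xd6, 0x98, 0x43, 0x2e]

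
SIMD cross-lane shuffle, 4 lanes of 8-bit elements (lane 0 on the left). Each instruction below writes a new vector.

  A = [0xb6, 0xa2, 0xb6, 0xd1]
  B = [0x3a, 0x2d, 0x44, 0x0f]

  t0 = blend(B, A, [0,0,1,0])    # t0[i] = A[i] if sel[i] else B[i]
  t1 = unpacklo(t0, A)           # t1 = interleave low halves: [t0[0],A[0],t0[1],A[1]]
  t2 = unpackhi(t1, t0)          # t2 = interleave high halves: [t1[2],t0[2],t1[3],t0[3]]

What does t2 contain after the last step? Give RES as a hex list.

RES = [ 0x2d  0xb6  0xa2  0x0f ]

t0 = [0x3a, 0x2d, 0xb6, 0x0f]
t1 = [0x3a, 0xb6, 0x2d, 0xa2]
t2 = [0x2d, 0xb6, 0xa2, 0x0f]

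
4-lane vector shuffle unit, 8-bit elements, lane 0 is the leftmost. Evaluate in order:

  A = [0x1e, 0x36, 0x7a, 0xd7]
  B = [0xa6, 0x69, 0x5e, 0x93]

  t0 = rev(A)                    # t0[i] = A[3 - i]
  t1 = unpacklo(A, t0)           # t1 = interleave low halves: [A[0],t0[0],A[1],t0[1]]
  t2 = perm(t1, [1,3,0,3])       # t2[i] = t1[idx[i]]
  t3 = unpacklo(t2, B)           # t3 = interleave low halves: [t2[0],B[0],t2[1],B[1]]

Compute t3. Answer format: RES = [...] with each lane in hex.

  t0: d7 7a 36 1e
  t1: 1e d7 36 7a
  t2: d7 7a 1e 7a
  t3: d7 a6 7a 69

RES = [0xd7, 0xa6, 0x7a, 0x69]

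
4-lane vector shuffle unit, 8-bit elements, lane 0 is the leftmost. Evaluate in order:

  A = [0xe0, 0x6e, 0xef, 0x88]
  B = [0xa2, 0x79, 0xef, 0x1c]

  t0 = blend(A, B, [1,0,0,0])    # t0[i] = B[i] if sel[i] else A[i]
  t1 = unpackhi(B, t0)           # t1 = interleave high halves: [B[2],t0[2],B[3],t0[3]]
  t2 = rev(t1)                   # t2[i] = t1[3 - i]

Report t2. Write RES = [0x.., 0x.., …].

  t0: a2 6e ef 88
  t1: ef ef 1c 88
  t2: 88 1c ef ef

RES = [0x88, 0x1c, 0xef, 0xef]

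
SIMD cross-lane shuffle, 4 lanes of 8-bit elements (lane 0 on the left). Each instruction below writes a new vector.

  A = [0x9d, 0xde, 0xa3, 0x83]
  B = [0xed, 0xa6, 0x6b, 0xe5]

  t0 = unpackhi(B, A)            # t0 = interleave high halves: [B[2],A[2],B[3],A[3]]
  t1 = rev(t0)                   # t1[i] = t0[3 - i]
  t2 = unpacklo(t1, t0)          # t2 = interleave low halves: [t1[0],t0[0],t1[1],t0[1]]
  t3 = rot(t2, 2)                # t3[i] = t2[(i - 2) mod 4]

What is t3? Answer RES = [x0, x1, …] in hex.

  t0: 6b a3 e5 83
  t1: 83 e5 a3 6b
  t2: 83 6b e5 a3
  t3: e5 a3 83 6b

RES = [0xe5, 0xa3, 0x83, 0x6b]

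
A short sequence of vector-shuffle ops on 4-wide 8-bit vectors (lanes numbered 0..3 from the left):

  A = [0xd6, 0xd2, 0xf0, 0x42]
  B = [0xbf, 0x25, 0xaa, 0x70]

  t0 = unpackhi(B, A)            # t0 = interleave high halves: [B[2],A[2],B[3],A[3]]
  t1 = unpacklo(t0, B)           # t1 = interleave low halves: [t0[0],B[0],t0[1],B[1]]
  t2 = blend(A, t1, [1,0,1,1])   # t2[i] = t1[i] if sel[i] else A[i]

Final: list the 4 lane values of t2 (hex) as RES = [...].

t0 = [0xaa, 0xf0, 0x70, 0x42]
t1 = [0xaa, 0xbf, 0xf0, 0x25]
t2 = [0xaa, 0xd2, 0xf0, 0x25]

RES = [0xaa, 0xd2, 0xf0, 0x25]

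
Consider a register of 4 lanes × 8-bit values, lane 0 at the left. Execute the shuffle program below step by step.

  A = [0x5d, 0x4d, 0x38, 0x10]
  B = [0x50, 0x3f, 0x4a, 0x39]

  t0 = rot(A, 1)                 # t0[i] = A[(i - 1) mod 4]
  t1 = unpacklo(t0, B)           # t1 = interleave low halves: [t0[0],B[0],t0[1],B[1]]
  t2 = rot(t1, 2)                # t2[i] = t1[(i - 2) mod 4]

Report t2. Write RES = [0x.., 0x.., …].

→ t0 |10|5d|4d|38|
→ t1 |10|50|5d|3f|
→ t2 |5d|3f|10|50|

RES = [ 0x5d  0x3f  0x10  0x50 ]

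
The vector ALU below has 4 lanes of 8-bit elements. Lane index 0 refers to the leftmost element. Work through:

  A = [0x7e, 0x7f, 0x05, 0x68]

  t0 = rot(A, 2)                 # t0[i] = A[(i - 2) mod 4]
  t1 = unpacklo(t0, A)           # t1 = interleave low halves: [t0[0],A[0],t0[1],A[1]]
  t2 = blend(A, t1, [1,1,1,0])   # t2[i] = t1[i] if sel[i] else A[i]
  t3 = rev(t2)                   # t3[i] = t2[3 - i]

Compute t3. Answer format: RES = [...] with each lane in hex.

RES = [0x68, 0x68, 0x7e, 0x05]

→ t0 |05|68|7e|7f|
→ t1 |05|7e|68|7f|
→ t2 |05|7e|68|68|
→ t3 |68|68|7e|05|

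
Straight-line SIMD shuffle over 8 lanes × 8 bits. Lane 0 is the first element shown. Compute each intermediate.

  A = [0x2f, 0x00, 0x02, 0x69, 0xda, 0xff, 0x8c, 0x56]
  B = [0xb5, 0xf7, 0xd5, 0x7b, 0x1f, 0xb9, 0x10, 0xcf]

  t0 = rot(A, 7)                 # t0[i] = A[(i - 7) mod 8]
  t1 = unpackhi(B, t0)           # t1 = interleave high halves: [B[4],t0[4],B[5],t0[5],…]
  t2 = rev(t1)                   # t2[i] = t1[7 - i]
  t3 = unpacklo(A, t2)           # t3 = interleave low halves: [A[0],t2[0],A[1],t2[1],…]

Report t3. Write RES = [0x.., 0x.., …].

t0 = [0x00, 0x02, 0x69, 0xda, 0xff, 0x8c, 0x56, 0x2f]
t1 = [0x1f, 0xff, 0xb9, 0x8c, 0x10, 0x56, 0xcf, 0x2f]
t2 = [0x2f, 0xcf, 0x56, 0x10, 0x8c, 0xb9, 0xff, 0x1f]
t3 = [0x2f, 0x2f, 0x00, 0xcf, 0x02, 0x56, 0x69, 0x10]

RES = [ 0x2f  0x2f  0x00  0xcf  0x02  0x56  0x69  0x10 ]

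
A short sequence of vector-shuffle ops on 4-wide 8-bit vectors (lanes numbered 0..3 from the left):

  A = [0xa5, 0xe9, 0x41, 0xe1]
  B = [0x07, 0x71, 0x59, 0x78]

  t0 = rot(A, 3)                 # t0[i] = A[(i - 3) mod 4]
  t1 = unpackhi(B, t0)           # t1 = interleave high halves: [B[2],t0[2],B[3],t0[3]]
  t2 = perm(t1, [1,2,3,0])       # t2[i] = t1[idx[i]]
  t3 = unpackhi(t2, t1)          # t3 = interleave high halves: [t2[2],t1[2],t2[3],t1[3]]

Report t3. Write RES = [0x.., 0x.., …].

→ t0 |e9|41|e1|a5|
→ t1 |59|e1|78|a5|
→ t2 |e1|78|a5|59|
→ t3 |a5|78|59|a5|

RES = [ 0xa5  0x78  0x59  0xa5 ]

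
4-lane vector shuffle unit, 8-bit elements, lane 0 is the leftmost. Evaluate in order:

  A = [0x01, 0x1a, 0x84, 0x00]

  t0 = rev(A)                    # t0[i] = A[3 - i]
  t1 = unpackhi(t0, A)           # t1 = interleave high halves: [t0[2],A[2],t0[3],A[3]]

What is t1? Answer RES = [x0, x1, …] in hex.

RES = [0x1a, 0x84, 0x01, 0x00]

→ t0 |00|84|1a|01|
→ t1 |1a|84|01|00|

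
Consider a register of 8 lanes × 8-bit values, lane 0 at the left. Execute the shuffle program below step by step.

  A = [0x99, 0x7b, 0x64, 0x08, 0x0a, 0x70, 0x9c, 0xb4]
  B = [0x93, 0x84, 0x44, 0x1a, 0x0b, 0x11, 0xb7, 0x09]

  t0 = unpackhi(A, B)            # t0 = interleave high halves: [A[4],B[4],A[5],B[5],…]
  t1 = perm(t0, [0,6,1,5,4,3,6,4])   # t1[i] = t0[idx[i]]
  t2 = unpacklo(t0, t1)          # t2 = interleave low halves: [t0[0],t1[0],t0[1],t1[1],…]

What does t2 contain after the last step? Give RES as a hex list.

  t0: 0a 0b 70 11 9c b7 b4 09
  t1: 0a b4 0b b7 9c 11 b4 9c
  t2: 0a 0a 0b b4 70 0b 11 b7

RES = [ 0x0a  0x0a  0x0b  0xb4  0x70  0x0b  0x11  0xb7 ]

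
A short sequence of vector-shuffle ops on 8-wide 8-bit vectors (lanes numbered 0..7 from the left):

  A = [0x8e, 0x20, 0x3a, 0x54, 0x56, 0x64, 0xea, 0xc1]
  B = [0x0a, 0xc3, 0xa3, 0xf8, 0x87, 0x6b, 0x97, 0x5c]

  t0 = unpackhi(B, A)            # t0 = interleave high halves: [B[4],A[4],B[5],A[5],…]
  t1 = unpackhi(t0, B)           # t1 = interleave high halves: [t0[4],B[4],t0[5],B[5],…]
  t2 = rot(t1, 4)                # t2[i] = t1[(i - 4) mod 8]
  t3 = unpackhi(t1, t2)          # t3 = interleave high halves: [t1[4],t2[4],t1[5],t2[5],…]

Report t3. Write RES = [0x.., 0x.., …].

→ t0 |87|56|6b|64|97|ea|5c|c1|
→ t1 |97|87|ea|6b|5c|97|c1|5c|
→ t2 |5c|97|c1|5c|97|87|ea|6b|
→ t3 |5c|97|97|87|c1|ea|5c|6b|

RES = [0x5c, 0x97, 0x97, 0x87, 0xc1, 0xea, 0x5c, 0x6b]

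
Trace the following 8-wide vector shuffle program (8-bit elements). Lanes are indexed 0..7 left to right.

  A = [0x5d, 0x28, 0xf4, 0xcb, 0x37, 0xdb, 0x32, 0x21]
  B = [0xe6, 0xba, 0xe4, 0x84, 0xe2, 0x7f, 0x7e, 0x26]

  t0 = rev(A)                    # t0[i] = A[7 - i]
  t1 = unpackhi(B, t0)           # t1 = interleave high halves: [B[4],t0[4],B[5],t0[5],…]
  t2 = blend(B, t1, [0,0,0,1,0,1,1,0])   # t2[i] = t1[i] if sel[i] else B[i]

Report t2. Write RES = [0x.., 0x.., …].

t0 = [0x21, 0x32, 0xdb, 0x37, 0xcb, 0xf4, 0x28, 0x5d]
t1 = [0xe2, 0xcb, 0x7f, 0xf4, 0x7e, 0x28, 0x26, 0x5d]
t2 = [0xe6, 0xba, 0xe4, 0xf4, 0xe2, 0x28, 0x26, 0x26]

RES = [ 0xe6  0xba  0xe4  0xf4  0xe2  0x28  0x26  0x26 ]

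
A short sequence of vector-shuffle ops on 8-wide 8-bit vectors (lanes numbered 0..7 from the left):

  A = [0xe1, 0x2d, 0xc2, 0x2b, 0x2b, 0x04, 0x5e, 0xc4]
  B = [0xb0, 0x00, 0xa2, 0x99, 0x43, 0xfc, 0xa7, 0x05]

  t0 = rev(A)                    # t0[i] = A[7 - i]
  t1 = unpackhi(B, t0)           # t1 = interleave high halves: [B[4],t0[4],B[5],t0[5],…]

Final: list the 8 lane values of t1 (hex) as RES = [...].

RES = [0x43, 0x2b, 0xfc, 0xc2, 0xa7, 0x2d, 0x05, 0xe1]

  t0: c4 5e 04 2b 2b c2 2d e1
  t1: 43 2b fc c2 a7 2d 05 e1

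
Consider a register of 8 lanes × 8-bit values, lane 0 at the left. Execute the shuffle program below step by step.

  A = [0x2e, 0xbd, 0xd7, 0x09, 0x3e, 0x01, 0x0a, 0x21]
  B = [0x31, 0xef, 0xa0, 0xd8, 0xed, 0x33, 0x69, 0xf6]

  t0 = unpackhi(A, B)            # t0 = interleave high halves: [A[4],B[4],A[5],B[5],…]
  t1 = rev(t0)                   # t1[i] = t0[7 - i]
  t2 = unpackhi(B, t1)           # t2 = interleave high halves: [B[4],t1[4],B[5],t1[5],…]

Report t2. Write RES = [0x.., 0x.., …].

RES = [ 0xed  0x33  0x33  0x01  0x69  0xed  0xf6  0x3e ]

t0 = [0x3e, 0xed, 0x01, 0x33, 0x0a, 0x69, 0x21, 0xf6]
t1 = [0xf6, 0x21, 0x69, 0x0a, 0x33, 0x01, 0xed, 0x3e]
t2 = [0xed, 0x33, 0x33, 0x01, 0x69, 0xed, 0xf6, 0x3e]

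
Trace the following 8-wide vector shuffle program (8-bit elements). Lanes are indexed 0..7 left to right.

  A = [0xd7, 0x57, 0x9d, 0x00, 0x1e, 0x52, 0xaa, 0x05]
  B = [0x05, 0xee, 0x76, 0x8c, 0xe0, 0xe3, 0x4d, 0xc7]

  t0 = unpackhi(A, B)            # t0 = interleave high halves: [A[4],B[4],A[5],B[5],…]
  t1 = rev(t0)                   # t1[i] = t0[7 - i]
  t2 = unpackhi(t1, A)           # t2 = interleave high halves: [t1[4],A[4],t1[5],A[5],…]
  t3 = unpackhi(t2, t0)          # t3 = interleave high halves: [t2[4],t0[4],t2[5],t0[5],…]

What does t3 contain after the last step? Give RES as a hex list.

RES = [0xe0, 0xaa, 0xaa, 0x4d, 0x1e, 0x05, 0x05, 0xc7]

→ t0 |1e|e0|52|e3|aa|4d|05|c7|
→ t1 |c7|05|4d|aa|e3|52|e0|1e|
→ t2 |e3|1e|52|52|e0|aa|1e|05|
→ t3 |e0|aa|aa|4d|1e|05|05|c7|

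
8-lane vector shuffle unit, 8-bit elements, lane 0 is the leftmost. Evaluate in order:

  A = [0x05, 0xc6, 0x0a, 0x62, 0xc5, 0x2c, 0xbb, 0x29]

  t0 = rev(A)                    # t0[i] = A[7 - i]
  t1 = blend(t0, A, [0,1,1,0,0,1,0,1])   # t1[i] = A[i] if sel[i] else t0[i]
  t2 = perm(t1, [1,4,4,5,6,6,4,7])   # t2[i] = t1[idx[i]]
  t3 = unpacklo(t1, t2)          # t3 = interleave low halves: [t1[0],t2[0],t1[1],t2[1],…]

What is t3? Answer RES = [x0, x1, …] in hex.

  t0: 29 bb 2c c5 62 0a c6 05
  t1: 29 c6 0a c5 62 2c c6 29
  t2: c6 62 62 2c c6 c6 62 29
  t3: 29 c6 c6 62 0a 62 c5 2c

RES = [ 0x29  0xc6  0xc6  0x62  0x0a  0x62  0xc5  0x2c ]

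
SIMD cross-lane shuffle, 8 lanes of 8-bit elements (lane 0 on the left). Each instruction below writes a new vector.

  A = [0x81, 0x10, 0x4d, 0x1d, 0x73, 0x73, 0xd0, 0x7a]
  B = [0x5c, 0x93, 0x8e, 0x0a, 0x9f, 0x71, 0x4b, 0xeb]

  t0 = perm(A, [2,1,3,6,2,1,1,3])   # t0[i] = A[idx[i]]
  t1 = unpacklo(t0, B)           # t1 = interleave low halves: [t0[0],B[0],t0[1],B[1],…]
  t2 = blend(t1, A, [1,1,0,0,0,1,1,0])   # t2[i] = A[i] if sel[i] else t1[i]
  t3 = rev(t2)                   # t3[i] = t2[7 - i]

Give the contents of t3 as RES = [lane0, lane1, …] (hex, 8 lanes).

t0 = [0x4d, 0x10, 0x1d, 0xd0, 0x4d, 0x10, 0x10, 0x1d]
t1 = [0x4d, 0x5c, 0x10, 0x93, 0x1d, 0x8e, 0xd0, 0x0a]
t2 = [0x81, 0x10, 0x10, 0x93, 0x1d, 0x73, 0xd0, 0x0a]
t3 = [0x0a, 0xd0, 0x73, 0x1d, 0x93, 0x10, 0x10, 0x81]

RES = [0x0a, 0xd0, 0x73, 0x1d, 0x93, 0x10, 0x10, 0x81]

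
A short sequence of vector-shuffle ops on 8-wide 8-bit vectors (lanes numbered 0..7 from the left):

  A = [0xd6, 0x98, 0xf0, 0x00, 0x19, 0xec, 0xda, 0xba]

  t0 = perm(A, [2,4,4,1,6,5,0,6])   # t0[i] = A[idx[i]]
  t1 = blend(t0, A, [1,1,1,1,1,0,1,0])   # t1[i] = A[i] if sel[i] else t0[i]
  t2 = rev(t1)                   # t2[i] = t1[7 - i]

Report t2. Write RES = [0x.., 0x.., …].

t0 = [0xf0, 0x19, 0x19, 0x98, 0xda, 0xec, 0xd6, 0xda]
t1 = [0xd6, 0x98, 0xf0, 0x00, 0x19, 0xec, 0xda, 0xda]
t2 = [0xda, 0xda, 0xec, 0x19, 0x00, 0xf0, 0x98, 0xd6]

RES = [0xda, 0xda, 0xec, 0x19, 0x00, 0xf0, 0x98, 0xd6]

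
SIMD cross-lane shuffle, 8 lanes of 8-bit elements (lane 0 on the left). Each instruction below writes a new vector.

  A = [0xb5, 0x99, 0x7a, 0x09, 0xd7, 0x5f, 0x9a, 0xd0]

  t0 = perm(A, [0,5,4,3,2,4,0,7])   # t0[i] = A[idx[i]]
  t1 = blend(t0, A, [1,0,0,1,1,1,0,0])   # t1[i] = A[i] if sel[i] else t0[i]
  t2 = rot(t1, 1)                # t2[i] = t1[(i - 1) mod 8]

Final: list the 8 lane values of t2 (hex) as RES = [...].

→ t0 |b5|5f|d7|09|7a|d7|b5|d0|
→ t1 |b5|5f|d7|09|d7|5f|b5|d0|
→ t2 |d0|b5|5f|d7|09|d7|5f|b5|

RES = [ 0xd0  0xb5  0x5f  0xd7  0x09  0xd7  0x5f  0xb5 ]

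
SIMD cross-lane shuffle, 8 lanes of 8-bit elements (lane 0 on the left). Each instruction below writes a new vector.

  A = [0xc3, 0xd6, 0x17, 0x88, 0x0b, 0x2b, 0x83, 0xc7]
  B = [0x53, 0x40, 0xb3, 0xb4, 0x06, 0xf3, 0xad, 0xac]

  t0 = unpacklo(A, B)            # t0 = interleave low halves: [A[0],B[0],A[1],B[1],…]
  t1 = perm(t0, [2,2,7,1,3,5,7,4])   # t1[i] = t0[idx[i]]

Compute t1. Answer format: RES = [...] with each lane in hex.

RES = [ 0xd6  0xd6  0xb4  0x53  0x40  0xb3  0xb4  0x17 ]

→ t0 |c3|53|d6|40|17|b3|88|b4|
→ t1 |d6|d6|b4|53|40|b3|b4|17|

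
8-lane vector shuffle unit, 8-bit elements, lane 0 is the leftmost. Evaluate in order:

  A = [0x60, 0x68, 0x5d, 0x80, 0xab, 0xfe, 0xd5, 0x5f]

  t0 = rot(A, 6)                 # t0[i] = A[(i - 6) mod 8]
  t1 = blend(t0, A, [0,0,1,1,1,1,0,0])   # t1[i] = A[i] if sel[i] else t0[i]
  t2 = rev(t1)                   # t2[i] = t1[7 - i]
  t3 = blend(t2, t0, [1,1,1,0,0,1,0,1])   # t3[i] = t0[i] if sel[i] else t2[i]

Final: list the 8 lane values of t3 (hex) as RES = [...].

RES = [ 0x5d  0x80  0xab  0xab  0x80  0x5f  0x80  0x68 ]

  t0: 5d 80 ab fe d5 5f 60 68
  t1: 5d 80 5d 80 ab fe 60 68
  t2: 68 60 fe ab 80 5d 80 5d
  t3: 5d 80 ab ab 80 5f 80 68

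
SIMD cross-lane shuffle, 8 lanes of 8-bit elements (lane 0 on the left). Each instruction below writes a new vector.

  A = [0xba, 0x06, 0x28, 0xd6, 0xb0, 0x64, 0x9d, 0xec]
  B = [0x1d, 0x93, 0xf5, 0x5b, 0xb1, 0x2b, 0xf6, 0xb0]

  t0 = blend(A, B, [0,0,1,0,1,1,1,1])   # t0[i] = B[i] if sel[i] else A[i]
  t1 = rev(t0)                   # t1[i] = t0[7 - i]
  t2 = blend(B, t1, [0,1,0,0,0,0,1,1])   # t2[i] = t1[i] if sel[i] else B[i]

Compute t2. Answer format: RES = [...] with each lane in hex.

  t0: ba 06 f5 d6 b1 2b f6 b0
  t1: b0 f6 2b b1 d6 f5 06 ba
  t2: 1d f6 f5 5b b1 2b 06 ba

RES = [0x1d, 0xf6, 0xf5, 0x5b, 0xb1, 0x2b, 0x06, 0xba]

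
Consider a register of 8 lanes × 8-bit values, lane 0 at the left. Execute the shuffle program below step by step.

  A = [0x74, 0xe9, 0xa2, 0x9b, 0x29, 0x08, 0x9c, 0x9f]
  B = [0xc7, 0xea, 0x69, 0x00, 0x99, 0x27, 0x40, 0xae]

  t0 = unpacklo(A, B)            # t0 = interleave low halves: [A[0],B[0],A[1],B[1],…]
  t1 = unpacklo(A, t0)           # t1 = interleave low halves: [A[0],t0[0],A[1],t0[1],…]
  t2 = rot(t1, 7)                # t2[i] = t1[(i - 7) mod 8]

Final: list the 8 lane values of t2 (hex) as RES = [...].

RES = [ 0x74  0xe9  0xc7  0xa2  0xe9  0x9b  0xea  0x74 ]

  t0: 74 c7 e9 ea a2 69 9b 00
  t1: 74 74 e9 c7 a2 e9 9b ea
  t2: 74 e9 c7 a2 e9 9b ea 74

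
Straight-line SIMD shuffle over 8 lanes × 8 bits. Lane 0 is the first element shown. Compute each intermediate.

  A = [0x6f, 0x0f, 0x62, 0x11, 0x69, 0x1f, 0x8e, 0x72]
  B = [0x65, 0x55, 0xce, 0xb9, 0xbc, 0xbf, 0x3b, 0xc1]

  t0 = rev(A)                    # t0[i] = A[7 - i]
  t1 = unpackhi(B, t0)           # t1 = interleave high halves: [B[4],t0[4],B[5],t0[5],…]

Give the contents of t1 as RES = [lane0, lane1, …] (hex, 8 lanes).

RES = [ 0xbc  0x11  0xbf  0x62  0x3b  0x0f  0xc1  0x6f ]

t0 = [0x72, 0x8e, 0x1f, 0x69, 0x11, 0x62, 0x0f, 0x6f]
t1 = [0xbc, 0x11, 0xbf, 0x62, 0x3b, 0x0f, 0xc1, 0x6f]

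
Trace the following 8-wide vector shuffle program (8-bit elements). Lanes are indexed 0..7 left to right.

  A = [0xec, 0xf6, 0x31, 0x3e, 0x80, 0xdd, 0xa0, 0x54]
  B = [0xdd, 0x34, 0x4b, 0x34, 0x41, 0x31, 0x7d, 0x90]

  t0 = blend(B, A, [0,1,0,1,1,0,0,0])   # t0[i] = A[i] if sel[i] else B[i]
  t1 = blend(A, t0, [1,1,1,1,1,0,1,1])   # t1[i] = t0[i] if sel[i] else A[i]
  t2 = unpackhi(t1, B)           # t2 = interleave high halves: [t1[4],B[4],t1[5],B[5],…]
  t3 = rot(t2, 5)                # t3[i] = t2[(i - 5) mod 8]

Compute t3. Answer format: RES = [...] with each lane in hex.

t0 = [0xdd, 0xf6, 0x4b, 0x3e, 0x80, 0x31, 0x7d, 0x90]
t1 = [0xdd, 0xf6, 0x4b, 0x3e, 0x80, 0xdd, 0x7d, 0x90]
t2 = [0x80, 0x41, 0xdd, 0x31, 0x7d, 0x7d, 0x90, 0x90]
t3 = [0x31, 0x7d, 0x7d, 0x90, 0x90, 0x80, 0x41, 0xdd]

RES = [ 0x31  0x7d  0x7d  0x90  0x90  0x80  0x41  0xdd ]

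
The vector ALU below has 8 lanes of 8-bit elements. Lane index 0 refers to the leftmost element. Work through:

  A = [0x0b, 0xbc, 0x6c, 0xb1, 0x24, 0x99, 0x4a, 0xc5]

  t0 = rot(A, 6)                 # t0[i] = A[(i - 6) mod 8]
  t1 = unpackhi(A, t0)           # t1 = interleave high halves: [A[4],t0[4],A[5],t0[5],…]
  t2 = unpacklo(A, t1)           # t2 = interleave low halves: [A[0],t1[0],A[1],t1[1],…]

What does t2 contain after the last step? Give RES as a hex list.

→ t0 |6c|b1|24|99|4a|c5|0b|bc|
→ t1 |24|4a|99|c5|4a|0b|c5|bc|
→ t2 |0b|24|bc|4a|6c|99|b1|c5|

RES = [0x0b, 0x24, 0xbc, 0x4a, 0x6c, 0x99, 0xb1, 0xc5]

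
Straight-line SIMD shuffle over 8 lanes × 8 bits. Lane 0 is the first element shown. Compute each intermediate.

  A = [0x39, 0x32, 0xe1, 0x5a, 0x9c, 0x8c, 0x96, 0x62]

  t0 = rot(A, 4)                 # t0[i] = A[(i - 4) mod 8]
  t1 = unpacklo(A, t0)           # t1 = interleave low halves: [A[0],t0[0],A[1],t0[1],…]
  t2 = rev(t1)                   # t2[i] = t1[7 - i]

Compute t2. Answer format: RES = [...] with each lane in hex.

→ t0 |9c|8c|96|62|39|32|e1|5a|
→ t1 |39|9c|32|8c|e1|96|5a|62|
→ t2 |62|5a|96|e1|8c|32|9c|39|

RES = [0x62, 0x5a, 0x96, 0xe1, 0x8c, 0x32, 0x9c, 0x39]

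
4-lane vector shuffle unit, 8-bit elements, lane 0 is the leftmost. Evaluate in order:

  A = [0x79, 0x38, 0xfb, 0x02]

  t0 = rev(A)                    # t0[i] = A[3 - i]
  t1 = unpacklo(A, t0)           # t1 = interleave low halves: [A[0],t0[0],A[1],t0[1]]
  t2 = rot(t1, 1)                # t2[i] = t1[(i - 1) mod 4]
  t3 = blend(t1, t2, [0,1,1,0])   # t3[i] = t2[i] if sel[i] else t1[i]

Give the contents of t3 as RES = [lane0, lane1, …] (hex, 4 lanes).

t0 = [0x02, 0xfb, 0x38, 0x79]
t1 = [0x79, 0x02, 0x38, 0xfb]
t2 = [0xfb, 0x79, 0x02, 0x38]
t3 = [0x79, 0x79, 0x02, 0xfb]

RES = [ 0x79  0x79  0x02  0xfb ]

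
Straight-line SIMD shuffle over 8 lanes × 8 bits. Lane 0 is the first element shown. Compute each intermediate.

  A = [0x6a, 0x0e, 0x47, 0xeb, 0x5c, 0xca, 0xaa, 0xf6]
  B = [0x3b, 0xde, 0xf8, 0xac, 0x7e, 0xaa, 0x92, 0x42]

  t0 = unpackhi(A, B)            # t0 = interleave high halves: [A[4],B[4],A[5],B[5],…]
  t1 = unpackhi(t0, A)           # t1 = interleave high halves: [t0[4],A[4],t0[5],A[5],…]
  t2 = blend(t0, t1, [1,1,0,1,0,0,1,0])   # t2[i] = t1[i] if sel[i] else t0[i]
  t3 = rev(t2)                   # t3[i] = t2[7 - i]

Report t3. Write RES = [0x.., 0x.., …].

RES = [0x42, 0x42, 0x92, 0xaa, 0xca, 0xca, 0x5c, 0xaa]

  t0: 5c 7e ca aa aa 92 f6 42
  t1: aa 5c 92 ca f6 aa 42 f6
  t2: aa 5c ca ca aa 92 42 42
  t3: 42 42 92 aa ca ca 5c aa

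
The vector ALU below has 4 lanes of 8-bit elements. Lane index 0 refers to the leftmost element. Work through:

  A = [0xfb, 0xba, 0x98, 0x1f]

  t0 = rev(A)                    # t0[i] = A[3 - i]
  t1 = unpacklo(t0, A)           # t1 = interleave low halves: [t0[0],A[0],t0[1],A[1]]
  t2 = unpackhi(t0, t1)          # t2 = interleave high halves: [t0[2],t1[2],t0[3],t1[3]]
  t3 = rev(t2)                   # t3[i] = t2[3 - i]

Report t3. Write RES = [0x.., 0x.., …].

t0 = [0x1f, 0x98, 0xba, 0xfb]
t1 = [0x1f, 0xfb, 0x98, 0xba]
t2 = [0xba, 0x98, 0xfb, 0xba]
t3 = [0xba, 0xfb, 0x98, 0xba]

RES = [ 0xba  0xfb  0x98  0xba ]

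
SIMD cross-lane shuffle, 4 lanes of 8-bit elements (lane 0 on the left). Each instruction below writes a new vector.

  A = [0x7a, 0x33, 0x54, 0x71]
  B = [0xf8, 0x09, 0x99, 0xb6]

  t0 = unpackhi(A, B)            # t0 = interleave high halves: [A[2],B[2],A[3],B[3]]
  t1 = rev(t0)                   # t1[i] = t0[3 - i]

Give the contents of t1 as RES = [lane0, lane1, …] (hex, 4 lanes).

RES = [0xb6, 0x71, 0x99, 0x54]

t0 = [0x54, 0x99, 0x71, 0xb6]
t1 = [0xb6, 0x71, 0x99, 0x54]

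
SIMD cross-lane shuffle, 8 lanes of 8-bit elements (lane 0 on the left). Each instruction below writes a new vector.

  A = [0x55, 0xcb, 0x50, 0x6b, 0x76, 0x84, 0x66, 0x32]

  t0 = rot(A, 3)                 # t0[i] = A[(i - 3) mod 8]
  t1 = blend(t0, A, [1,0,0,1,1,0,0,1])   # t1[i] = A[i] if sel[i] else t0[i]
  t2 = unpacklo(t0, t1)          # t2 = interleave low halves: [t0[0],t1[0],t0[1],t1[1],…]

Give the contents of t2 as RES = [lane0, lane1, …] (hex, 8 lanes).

RES = [0x84, 0x55, 0x66, 0x66, 0x32, 0x32, 0x55, 0x6b]

t0 = [0x84, 0x66, 0x32, 0x55, 0xcb, 0x50, 0x6b, 0x76]
t1 = [0x55, 0x66, 0x32, 0x6b, 0x76, 0x50, 0x6b, 0x32]
t2 = [0x84, 0x55, 0x66, 0x66, 0x32, 0x32, 0x55, 0x6b]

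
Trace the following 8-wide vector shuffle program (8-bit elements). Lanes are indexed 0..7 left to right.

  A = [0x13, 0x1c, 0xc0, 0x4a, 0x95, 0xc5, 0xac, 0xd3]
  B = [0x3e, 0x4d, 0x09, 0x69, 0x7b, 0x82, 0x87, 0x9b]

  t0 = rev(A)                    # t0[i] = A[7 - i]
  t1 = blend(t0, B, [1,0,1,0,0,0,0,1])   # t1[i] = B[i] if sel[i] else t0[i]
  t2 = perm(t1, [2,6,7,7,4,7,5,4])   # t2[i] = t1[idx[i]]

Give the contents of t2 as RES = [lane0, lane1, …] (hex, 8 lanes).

RES = [0x09, 0x1c, 0x9b, 0x9b, 0x4a, 0x9b, 0xc0, 0x4a]

→ t0 |d3|ac|c5|95|4a|c0|1c|13|
→ t1 |3e|ac|09|95|4a|c0|1c|9b|
→ t2 |09|1c|9b|9b|4a|9b|c0|4a|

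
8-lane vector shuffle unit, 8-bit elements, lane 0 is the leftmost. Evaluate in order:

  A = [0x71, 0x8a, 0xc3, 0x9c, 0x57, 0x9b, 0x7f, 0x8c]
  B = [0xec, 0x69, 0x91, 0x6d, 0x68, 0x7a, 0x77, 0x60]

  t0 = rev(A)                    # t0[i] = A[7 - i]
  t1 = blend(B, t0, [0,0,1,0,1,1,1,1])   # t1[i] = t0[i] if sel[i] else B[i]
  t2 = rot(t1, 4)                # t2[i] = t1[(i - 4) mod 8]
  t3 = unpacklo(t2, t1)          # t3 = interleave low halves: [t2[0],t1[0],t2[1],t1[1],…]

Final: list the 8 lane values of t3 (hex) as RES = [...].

RES = [0x9c, 0xec, 0xc3, 0x69, 0x8a, 0x9b, 0x71, 0x6d]

t0 = [0x8c, 0x7f, 0x9b, 0x57, 0x9c, 0xc3, 0x8a, 0x71]
t1 = [0xec, 0x69, 0x9b, 0x6d, 0x9c, 0xc3, 0x8a, 0x71]
t2 = [0x9c, 0xc3, 0x8a, 0x71, 0xec, 0x69, 0x9b, 0x6d]
t3 = [0x9c, 0xec, 0xc3, 0x69, 0x8a, 0x9b, 0x71, 0x6d]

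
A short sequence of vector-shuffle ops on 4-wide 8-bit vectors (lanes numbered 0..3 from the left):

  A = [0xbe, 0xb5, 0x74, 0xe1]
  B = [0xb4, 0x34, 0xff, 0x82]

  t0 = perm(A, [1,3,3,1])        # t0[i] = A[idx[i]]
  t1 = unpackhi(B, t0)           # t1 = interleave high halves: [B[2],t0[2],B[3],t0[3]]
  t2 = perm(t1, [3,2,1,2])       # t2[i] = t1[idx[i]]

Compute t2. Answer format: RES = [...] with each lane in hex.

  t0: b5 e1 e1 b5
  t1: ff e1 82 b5
  t2: b5 82 e1 82

RES = [0xb5, 0x82, 0xe1, 0x82]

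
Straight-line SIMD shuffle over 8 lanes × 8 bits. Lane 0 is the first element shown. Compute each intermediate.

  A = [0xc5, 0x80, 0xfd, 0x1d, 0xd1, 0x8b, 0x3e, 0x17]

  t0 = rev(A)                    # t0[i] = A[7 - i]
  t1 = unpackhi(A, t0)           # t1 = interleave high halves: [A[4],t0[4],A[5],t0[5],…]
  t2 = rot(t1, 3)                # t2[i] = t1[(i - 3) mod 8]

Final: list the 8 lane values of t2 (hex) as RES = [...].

t0 = [0x17, 0x3e, 0x8b, 0xd1, 0x1d, 0xfd, 0x80, 0xc5]
t1 = [0xd1, 0x1d, 0x8b, 0xfd, 0x3e, 0x80, 0x17, 0xc5]
t2 = [0x80, 0x17, 0xc5, 0xd1, 0x1d, 0x8b, 0xfd, 0x3e]

RES = [0x80, 0x17, 0xc5, 0xd1, 0x1d, 0x8b, 0xfd, 0x3e]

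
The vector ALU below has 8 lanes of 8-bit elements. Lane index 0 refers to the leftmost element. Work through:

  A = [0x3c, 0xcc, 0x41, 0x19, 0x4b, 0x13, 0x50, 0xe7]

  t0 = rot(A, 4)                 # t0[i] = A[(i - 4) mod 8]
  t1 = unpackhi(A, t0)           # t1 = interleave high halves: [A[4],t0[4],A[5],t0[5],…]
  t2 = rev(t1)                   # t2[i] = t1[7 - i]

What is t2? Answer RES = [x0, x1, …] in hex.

RES = [0x19, 0xe7, 0x41, 0x50, 0xcc, 0x13, 0x3c, 0x4b]

  t0: 4b 13 50 e7 3c cc 41 19
  t1: 4b 3c 13 cc 50 41 e7 19
  t2: 19 e7 41 50 cc 13 3c 4b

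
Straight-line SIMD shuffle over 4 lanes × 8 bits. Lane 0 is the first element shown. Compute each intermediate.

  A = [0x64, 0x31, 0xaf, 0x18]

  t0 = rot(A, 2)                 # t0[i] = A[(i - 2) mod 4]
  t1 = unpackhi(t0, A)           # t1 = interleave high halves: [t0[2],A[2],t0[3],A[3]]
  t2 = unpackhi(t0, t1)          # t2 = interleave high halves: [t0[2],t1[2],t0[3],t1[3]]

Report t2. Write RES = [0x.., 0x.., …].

RES = [ 0x64  0x31  0x31  0x18 ]

→ t0 |af|18|64|31|
→ t1 |64|af|31|18|
→ t2 |64|31|31|18|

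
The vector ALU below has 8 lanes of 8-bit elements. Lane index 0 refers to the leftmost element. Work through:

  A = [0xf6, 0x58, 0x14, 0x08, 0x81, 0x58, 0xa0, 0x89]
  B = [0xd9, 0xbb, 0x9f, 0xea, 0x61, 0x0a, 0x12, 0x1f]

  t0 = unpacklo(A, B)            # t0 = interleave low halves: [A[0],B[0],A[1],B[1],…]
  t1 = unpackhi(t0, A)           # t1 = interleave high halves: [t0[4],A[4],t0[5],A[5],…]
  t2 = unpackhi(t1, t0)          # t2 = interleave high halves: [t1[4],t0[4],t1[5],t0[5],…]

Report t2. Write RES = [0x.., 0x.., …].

RES = [ 0x08  0x14  0xa0  0x9f  0xea  0x08  0x89  0xea ]

t0 = [0xf6, 0xd9, 0x58, 0xbb, 0x14, 0x9f, 0x08, 0xea]
t1 = [0x14, 0x81, 0x9f, 0x58, 0x08, 0xa0, 0xea, 0x89]
t2 = [0x08, 0x14, 0xa0, 0x9f, 0xea, 0x08, 0x89, 0xea]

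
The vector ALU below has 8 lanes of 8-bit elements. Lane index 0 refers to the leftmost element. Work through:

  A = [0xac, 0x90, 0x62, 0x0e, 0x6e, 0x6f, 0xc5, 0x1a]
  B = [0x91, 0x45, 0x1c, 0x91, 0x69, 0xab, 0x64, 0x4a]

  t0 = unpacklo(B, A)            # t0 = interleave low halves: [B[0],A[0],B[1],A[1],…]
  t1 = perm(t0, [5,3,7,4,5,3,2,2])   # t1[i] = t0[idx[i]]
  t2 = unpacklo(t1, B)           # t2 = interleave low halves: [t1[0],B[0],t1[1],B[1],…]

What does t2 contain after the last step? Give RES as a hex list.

RES = [0x62, 0x91, 0x90, 0x45, 0x0e, 0x1c, 0x1c, 0x91]

t0 = [0x91, 0xac, 0x45, 0x90, 0x1c, 0x62, 0x91, 0x0e]
t1 = [0x62, 0x90, 0x0e, 0x1c, 0x62, 0x90, 0x45, 0x45]
t2 = [0x62, 0x91, 0x90, 0x45, 0x0e, 0x1c, 0x1c, 0x91]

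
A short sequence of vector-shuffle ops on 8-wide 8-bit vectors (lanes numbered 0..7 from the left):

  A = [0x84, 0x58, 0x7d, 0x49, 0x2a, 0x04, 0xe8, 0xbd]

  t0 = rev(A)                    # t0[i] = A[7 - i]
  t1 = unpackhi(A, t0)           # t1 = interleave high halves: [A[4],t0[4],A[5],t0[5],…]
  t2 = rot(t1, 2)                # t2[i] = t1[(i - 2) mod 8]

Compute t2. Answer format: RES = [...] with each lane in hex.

t0 = [0xbd, 0xe8, 0x04, 0x2a, 0x49, 0x7d, 0x58, 0x84]
t1 = [0x2a, 0x49, 0x04, 0x7d, 0xe8, 0x58, 0xbd, 0x84]
t2 = [0xbd, 0x84, 0x2a, 0x49, 0x04, 0x7d, 0xe8, 0x58]

RES = [ 0xbd  0x84  0x2a  0x49  0x04  0x7d  0xe8  0x58 ]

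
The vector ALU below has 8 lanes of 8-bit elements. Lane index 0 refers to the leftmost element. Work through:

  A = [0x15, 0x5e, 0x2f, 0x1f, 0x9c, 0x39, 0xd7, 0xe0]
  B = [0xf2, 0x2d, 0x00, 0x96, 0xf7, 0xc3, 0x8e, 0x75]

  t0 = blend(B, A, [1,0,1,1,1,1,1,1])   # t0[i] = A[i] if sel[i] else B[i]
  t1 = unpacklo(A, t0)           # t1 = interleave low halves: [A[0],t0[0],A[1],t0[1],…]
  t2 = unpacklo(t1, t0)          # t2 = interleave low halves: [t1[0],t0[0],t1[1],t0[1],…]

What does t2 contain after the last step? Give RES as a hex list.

RES = [0x15, 0x15, 0x15, 0x2d, 0x5e, 0x2f, 0x2d, 0x1f]

t0 = [0x15, 0x2d, 0x2f, 0x1f, 0x9c, 0x39, 0xd7, 0xe0]
t1 = [0x15, 0x15, 0x5e, 0x2d, 0x2f, 0x2f, 0x1f, 0x1f]
t2 = [0x15, 0x15, 0x15, 0x2d, 0x5e, 0x2f, 0x2d, 0x1f]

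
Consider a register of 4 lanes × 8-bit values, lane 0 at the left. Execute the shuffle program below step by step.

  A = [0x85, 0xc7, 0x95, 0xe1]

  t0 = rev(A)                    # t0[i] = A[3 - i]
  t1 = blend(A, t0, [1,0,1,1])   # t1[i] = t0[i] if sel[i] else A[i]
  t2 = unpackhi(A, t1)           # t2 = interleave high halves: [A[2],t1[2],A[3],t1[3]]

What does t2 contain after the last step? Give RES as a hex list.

  t0: e1 95 c7 85
  t1: e1 c7 c7 85
  t2: 95 c7 e1 85

RES = [ 0x95  0xc7  0xe1  0x85 ]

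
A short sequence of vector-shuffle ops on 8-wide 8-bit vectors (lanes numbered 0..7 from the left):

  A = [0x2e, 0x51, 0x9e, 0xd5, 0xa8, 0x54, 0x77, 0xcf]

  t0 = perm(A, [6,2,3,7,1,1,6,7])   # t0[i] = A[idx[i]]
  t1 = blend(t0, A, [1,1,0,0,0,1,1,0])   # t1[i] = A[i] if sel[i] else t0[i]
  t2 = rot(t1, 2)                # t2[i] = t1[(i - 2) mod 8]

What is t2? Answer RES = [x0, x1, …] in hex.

RES = [ 0x77  0xcf  0x2e  0x51  0xd5  0xcf  0x51  0x54 ]

→ t0 |77|9e|d5|cf|51|51|77|cf|
→ t1 |2e|51|d5|cf|51|54|77|cf|
→ t2 |77|cf|2e|51|d5|cf|51|54|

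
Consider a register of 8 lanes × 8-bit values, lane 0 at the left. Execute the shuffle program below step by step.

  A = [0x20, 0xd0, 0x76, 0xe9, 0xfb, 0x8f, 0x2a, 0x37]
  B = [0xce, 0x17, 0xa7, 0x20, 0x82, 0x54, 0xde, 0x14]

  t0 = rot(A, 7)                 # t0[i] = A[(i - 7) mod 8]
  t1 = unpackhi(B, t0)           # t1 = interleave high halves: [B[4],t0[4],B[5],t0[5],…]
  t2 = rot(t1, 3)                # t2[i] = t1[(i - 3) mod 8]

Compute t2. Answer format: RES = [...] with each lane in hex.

RES = [ 0x37  0x14  0x20  0x82  0x8f  0x54  0x2a  0xde ]

  t0: d0 76 e9 fb 8f 2a 37 20
  t1: 82 8f 54 2a de 37 14 20
  t2: 37 14 20 82 8f 54 2a de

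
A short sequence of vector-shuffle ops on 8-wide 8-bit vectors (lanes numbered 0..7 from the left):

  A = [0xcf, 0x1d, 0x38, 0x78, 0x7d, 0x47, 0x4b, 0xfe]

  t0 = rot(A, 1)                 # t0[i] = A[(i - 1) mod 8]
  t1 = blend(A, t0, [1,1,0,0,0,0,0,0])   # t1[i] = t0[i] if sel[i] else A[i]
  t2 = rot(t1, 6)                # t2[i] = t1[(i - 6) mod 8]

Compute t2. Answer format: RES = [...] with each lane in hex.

RES = [ 0x38  0x78  0x7d  0x47  0x4b  0xfe  0xfe  0xcf ]

→ t0 |fe|cf|1d|38|78|7d|47|4b|
→ t1 |fe|cf|38|78|7d|47|4b|fe|
→ t2 |38|78|7d|47|4b|fe|fe|cf|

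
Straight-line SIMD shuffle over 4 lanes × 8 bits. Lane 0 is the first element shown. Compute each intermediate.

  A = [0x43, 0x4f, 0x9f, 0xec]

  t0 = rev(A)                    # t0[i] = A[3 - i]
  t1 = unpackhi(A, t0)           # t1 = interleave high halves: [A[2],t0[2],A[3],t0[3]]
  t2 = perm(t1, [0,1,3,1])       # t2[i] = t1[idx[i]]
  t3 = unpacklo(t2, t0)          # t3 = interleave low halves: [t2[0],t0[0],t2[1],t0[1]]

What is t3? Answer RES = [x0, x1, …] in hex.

RES = [ 0x9f  0xec  0x4f  0x9f ]

t0 = [0xec, 0x9f, 0x4f, 0x43]
t1 = [0x9f, 0x4f, 0xec, 0x43]
t2 = [0x9f, 0x4f, 0x43, 0x4f]
t3 = [0x9f, 0xec, 0x4f, 0x9f]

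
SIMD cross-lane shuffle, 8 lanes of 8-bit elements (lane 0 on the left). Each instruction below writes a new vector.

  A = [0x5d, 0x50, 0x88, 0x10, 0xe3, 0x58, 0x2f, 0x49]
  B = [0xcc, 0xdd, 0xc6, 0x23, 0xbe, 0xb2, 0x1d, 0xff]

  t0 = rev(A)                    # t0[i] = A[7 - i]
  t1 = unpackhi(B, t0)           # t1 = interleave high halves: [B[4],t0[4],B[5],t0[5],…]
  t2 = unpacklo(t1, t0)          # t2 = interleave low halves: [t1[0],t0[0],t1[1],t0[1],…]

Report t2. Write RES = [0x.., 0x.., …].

t0 = [0x49, 0x2f, 0x58, 0xe3, 0x10, 0x88, 0x50, 0x5d]
t1 = [0xbe, 0x10, 0xb2, 0x88, 0x1d, 0x50, 0xff, 0x5d]
t2 = [0xbe, 0x49, 0x10, 0x2f, 0xb2, 0x58, 0x88, 0xe3]

RES = [ 0xbe  0x49  0x10  0x2f  0xb2  0x58  0x88  0xe3 ]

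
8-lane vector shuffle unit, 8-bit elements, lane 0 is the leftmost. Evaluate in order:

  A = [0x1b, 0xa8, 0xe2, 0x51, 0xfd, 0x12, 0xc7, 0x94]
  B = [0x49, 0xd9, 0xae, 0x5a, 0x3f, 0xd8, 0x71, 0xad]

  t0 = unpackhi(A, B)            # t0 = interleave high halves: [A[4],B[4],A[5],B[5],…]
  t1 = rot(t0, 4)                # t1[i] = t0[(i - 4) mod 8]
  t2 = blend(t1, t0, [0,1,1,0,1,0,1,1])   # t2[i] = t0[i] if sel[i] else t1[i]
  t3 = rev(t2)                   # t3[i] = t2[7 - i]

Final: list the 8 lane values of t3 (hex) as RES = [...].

RES = [ 0xad  0x94  0x3f  0xc7  0xad  0x12  0x3f  0xc7 ]

→ t0 |fd|3f|12|d8|c7|71|94|ad|
→ t1 |c7|71|94|ad|fd|3f|12|d8|
→ t2 |c7|3f|12|ad|c7|3f|94|ad|
→ t3 |ad|94|3f|c7|ad|12|3f|c7|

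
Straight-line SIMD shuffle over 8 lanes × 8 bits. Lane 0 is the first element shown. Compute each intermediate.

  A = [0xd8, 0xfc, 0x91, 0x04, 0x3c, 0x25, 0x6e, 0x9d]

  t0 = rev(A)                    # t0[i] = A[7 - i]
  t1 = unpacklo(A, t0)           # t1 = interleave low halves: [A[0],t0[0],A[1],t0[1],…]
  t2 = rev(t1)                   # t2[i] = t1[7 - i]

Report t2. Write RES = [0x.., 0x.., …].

RES = [ 0x3c  0x04  0x25  0x91  0x6e  0xfc  0x9d  0xd8 ]

→ t0 |9d|6e|25|3c|04|91|fc|d8|
→ t1 |d8|9d|fc|6e|91|25|04|3c|
→ t2 |3c|04|25|91|6e|fc|9d|d8|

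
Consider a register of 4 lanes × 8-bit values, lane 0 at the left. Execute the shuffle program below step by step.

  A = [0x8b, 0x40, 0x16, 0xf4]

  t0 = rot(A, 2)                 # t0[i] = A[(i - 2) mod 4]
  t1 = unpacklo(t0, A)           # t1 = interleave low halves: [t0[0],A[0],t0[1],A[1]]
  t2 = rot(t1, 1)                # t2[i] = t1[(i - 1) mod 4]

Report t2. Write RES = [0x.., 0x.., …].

  t0: 16 f4 8b 40
  t1: 16 8b f4 40
  t2: 40 16 8b f4

RES = [0x40, 0x16, 0x8b, 0xf4]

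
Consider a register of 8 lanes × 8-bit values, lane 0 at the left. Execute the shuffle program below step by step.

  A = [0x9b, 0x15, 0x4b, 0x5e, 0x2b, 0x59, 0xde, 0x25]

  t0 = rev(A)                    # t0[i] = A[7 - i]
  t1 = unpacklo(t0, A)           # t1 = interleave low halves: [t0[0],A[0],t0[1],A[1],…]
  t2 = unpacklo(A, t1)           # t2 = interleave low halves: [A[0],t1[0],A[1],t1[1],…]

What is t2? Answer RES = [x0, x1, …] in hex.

→ t0 |25|de|59|2b|5e|4b|15|9b|
→ t1 |25|9b|de|15|59|4b|2b|5e|
→ t2 |9b|25|15|9b|4b|de|5e|15|

RES = [ 0x9b  0x25  0x15  0x9b  0x4b  0xde  0x5e  0x15 ]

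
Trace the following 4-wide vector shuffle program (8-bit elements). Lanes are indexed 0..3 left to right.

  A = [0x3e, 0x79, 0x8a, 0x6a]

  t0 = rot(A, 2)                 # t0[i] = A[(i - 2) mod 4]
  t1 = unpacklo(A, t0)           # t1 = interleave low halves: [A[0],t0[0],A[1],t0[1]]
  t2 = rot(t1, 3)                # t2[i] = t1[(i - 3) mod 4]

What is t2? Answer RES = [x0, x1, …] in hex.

→ t0 |8a|6a|3e|79|
→ t1 |3e|8a|79|6a|
→ t2 |8a|79|6a|3e|

RES = [0x8a, 0x79, 0x6a, 0x3e]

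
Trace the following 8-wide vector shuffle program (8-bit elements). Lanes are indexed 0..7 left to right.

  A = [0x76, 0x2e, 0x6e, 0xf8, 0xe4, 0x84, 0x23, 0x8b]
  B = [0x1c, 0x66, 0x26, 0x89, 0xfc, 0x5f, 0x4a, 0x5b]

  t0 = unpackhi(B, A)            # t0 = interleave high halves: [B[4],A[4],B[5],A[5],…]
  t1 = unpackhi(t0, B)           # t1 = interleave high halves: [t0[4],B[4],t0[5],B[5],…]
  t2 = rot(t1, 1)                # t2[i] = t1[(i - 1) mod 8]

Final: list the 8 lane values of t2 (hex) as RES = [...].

RES = [ 0x5b  0x4a  0xfc  0x23  0x5f  0x5b  0x4a  0x8b ]

  t0: fc e4 5f 84 4a 23 5b 8b
  t1: 4a fc 23 5f 5b 4a 8b 5b
  t2: 5b 4a fc 23 5f 5b 4a 8b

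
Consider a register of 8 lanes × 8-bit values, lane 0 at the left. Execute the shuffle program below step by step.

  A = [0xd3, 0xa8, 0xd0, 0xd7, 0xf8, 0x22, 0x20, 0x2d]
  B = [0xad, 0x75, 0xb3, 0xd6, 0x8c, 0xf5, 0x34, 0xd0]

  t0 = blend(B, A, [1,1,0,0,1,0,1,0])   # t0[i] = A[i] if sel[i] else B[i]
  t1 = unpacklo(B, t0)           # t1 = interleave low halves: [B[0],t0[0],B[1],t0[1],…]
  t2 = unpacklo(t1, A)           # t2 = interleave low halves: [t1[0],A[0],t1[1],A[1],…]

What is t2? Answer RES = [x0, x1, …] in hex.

RES = [ 0xad  0xd3  0xd3  0xa8  0x75  0xd0  0xa8  0xd7 ]

→ t0 |d3|a8|b3|d6|f8|f5|20|d0|
→ t1 |ad|d3|75|a8|b3|b3|d6|d6|
→ t2 |ad|d3|d3|a8|75|d0|a8|d7|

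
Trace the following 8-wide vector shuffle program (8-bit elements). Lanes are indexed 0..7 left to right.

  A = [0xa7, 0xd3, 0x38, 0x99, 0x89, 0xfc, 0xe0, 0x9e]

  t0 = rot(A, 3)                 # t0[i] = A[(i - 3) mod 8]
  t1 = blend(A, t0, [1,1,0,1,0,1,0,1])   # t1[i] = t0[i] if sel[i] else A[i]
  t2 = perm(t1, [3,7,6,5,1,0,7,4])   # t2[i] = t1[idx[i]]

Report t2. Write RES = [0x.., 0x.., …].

→ t0 |fc|e0|9e|a7|d3|38|99|89|
→ t1 |fc|e0|38|a7|89|38|e0|89|
→ t2 |a7|89|e0|38|e0|fc|89|89|

RES = [0xa7, 0x89, 0xe0, 0x38, 0xe0, 0xfc, 0x89, 0x89]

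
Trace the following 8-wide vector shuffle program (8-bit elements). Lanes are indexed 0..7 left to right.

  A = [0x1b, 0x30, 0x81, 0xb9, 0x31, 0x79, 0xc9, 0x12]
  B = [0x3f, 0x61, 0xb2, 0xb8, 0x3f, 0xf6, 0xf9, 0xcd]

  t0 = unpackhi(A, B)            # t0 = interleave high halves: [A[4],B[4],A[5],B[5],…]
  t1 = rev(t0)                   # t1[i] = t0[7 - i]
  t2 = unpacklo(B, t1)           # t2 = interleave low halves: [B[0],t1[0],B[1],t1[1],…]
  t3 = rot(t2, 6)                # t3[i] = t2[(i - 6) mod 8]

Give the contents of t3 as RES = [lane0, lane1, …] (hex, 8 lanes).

  t0: 31 3f 79 f6 c9 f9 12 cd
  t1: cd 12 f9 c9 f6 79 3f 31
  t2: 3f cd 61 12 b2 f9 b8 c9
  t3: 61 12 b2 f9 b8 c9 3f cd

RES = [ 0x61  0x12  0xb2  0xf9  0xb8  0xc9  0x3f  0xcd ]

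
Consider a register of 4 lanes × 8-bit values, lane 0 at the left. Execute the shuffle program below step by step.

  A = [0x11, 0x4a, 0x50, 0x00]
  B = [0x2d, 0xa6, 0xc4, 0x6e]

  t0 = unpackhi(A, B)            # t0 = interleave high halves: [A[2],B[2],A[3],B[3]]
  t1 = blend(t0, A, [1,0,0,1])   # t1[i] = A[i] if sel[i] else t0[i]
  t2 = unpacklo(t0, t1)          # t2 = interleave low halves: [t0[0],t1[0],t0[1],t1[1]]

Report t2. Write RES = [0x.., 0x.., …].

RES = [ 0x50  0x11  0xc4  0xc4 ]

t0 = [0x50, 0xc4, 0x00, 0x6e]
t1 = [0x11, 0xc4, 0x00, 0x00]
t2 = [0x50, 0x11, 0xc4, 0xc4]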